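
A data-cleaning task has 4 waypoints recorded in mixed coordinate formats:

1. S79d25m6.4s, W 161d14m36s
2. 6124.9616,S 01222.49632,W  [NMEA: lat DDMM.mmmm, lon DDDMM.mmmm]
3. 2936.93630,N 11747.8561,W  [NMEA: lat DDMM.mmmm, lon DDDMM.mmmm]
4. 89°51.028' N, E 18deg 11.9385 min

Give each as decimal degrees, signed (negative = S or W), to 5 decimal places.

Point 1:
  Latitude: 79° + 25/60 + 6.4/3600 = 79 + 0.416667 + 0.001778 = 79.418444
  S ⇒ negate
  Longitude: 14′ + 36″ = 14.60000′; 161 + 14.60000/60 = 161.243333
  W ⇒ negate
Point 2:
  Latitude: degrees = first 2 digits = 61, minutes = 24.9616; 61 + 24.9616/60 = 61.416027
  S ⇒ negate
  Lon: degrees = first 3 digits = 12, minutes = 22.49632; 12 + 22.49632/60 = 12.374939
  W → negative
Point 3:
  φ: degrees = first 2 digits = 29, minutes = 36.9363; 29 + 36.9363/60 = 29.615605
  N → positive
  Lon: degrees = first 3 digits = 117, minutes = 47.8561; 117 + 47.8561/60 = 117.797602
  hemisphere W, so the sign is −
Point 4:
  φ: 89 + 51.028/60 = 89.850467
  N ⇒ keep positive
  Longitude: 11.9385′ = 0.198975°; total 18.198975
  E → positive

1. -79.41844, -161.24333
2. -61.41603, -12.37494
3. 29.61561, -117.79760
4. 89.85047, 18.19898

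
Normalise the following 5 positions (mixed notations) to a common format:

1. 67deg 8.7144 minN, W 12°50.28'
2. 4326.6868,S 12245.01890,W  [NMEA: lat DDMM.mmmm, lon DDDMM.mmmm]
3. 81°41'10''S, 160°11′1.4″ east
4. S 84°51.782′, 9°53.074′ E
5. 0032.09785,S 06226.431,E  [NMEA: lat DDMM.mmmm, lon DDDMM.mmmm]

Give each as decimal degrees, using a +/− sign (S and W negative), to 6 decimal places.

Point 1:
  Latitude: 8.7144′ = 0.145240°; total 67.1452400
  N → positive
  Longitude: 50.28′ = 0.838000°; total 12.8380000
  W ⇒ negate
Point 2:
  Latitude: split at 2 digits → 43° and 26.6868′; 43 + 26.6868/60 = 43.4447800
  S → negative
  Lon: degrees = first 3 digits = 122, minutes = 45.0189; 122 + 45.0189/60 = 122.7503150
  hemisphere W, so the sign is −
Point 3:
  Lat: 81 + 41/60 + 10/3600 = 81.6861111
  S ⇒ negate
  Longitude: 160° + 11/60 + 1.4/3600 = 160 + 0.183333 + 0.000389 = 160.1837222
  E ⇒ keep positive
Point 4:
  Latitude: 84 + 51.782/60 = 84.8630333
  S ⇒ negate
  λ: 9 + 53.074/60 = 9.8845667
  E → positive
Point 5:
  Lat: split at 2 digits → 00° and 32.09785′; 0 + 32.09785/60 = 0.5349642
  S ⇒ negate
  Lon: split at 3 digits → 062° and 26.431′; 62 + 26.431/60 = 62.4405167
  E ⇒ keep positive

1. 67.145240, -12.838000
2. -43.444780, -122.750315
3. -81.686111, 160.183722
4. -84.863033, 9.884567
5. -0.534964, 62.440517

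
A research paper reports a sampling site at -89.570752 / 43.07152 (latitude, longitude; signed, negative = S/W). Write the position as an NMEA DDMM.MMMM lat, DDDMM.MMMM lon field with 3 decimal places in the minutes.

8934.245,S / 04304.291,E

Latitude is negative → S; |value| = 89.570752
Latitude: fractional part 0.570752 → 34.24512 minutes
Longitude: fractional part 0.071520 → 4.29120 minutes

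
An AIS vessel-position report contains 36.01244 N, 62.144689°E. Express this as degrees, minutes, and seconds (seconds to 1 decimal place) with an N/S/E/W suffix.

Lat: 0.012440° → 0.74640′; 0.74640 × 60 = 44.784″
Lon: 0.144689° → 8.68134′; 0.68134 × 60 = 40.880″

36°00′44.8″ N, 62°08′40.9″ E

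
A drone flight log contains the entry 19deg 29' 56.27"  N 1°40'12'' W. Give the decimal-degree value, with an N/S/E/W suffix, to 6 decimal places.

19.498964° N, 1.670000° W

φ: 29′ + 56.27″ = 29.93783′; 19 + 29.93783/60 = 19.4989639
Longitude: 1° + 40/60 + 12/3600 = 1 + 0.666667 + 0.003333 = 1.6700000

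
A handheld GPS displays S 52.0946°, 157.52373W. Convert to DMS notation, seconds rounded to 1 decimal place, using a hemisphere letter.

52°05′40.6″ S, 157°31′25.4″ W

φ: whole degrees 52; 5.67600′ → 5′ and 40.560″
Longitude: 0.523730° → 31.42380′; 0.42380 × 60 = 25.428″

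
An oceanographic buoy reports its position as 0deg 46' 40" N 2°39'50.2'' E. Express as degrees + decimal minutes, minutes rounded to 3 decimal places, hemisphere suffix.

0° 46.667′ N, 2° 39.837′ E

φ: seconds/60 = 0.66667; minutes = 46 + 0.66667 = 46.66667
Lon: seconds/60 = 0.83667; minutes = 39 + 0.83667 = 39.83667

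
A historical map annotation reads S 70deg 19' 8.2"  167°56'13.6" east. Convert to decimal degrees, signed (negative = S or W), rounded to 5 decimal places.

Latitude: 70 + 19/60 + 8.2/3600 = 70.318944
S → negative
Lon: 167° + 56/60 + 13.6/3600 = 167 + 0.933333 + 0.003778 = 167.937111
E ⇒ keep positive

-70.31894, 167.93711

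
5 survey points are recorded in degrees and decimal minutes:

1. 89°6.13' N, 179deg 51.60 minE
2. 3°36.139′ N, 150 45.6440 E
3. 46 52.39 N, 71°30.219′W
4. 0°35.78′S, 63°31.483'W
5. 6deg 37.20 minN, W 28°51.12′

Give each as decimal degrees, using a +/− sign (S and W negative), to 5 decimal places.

1. 89.10217, 179.86000
2. 3.60232, 150.76073
3. 46.87317, -71.50365
4. -0.59633, -63.52472
5. 6.62000, -28.85200

Point 1:
  Lat: 89 + 6.13/60 = 89.102167
  N ⇒ keep positive
  Longitude: 179 + 51.6/60 = 179.860000
  E ⇒ keep positive
Point 2:
  Lat: 36.139′ = 0.602317°; total 3.602317
  N → positive
  λ: 150 + 45.644/60 = 150.760733
  E → positive
Point 3:
  Latitude: 52.39′ = 0.873167°; total 46.873167
  N → positive
  Lon: 30.219′ = 0.503650°; total 71.503650
  W → negative
Point 4:
  Lat: 0 + 35.78/60 = 0.596333
  S ⇒ negate
  Longitude: 63 + 31.483/60 = 63.524717
  W → negative
Point 5:
  Latitude: 6 + 37.2/60 = 6.620000
  N → positive
  Longitude: 28 + 51.12/60 = 28.852000
  W ⇒ negate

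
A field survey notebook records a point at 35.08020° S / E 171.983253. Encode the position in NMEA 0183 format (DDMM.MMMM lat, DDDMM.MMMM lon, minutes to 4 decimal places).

3504.8120,S / 17158.9952,E

Latitude: minutes = (35.080200 − 35) × 60 = 4.812000
Lon: fractional part 0.983253 → 58.995180 minutes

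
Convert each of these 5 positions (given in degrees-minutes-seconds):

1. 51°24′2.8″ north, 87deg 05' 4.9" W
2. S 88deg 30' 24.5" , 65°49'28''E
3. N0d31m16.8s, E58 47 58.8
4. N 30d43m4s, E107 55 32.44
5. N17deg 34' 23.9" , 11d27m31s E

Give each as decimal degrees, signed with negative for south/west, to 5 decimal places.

Point 1:
  Latitude: 51 + 24/60 + 2.8/3600 = 51.400778
  N ⇒ keep positive
  Lon: 5′ + 4.9″ = 5.08167′; 87 + 5.08167/60 = 87.084694
  W ⇒ negate
Point 2:
  Latitude: 30′ + 24.5″ = 30.40833′; 88 + 30.40833/60 = 88.506806
  hemisphere S, so the sign is −
  Lon: 65° + 49/60 + 28/3600 = 65 + 0.816667 + 0.007778 = 65.824444
  E → positive
Point 3:
  Lat: 31′ + 16.8″ = 31.28000′; 0 + 31.28000/60 = 0.521333
  N ⇒ keep positive
  Longitude: 58 + 47/60 + 58.8/3600 = 58.799667
  E → positive
Point 4:
  Lat: 43′ + 4″ = 43.06667′; 30 + 43.06667/60 = 30.717778
  N ⇒ keep positive
  λ: 107 + 55/60 + 32.44/3600 = 107.925678
  E → positive
Point 5:
  Lat: 17 + 34/60 + 23.9/3600 = 17.573306
  N → positive
  Longitude: 11° + 27/60 + 31/3600 = 11 + 0.450000 + 0.008611 = 11.458611
  E ⇒ keep positive

1. 51.40078, -87.08469
2. -88.50681, 65.82444
3. 0.52133, 58.79967
4. 30.71778, 107.92568
5. 17.57331, 11.45861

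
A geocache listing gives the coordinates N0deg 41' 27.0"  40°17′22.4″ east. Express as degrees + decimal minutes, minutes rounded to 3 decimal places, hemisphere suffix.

Lat: 41 + 27/60 = 41.45000′
λ: 17 + 22.4/60 = 17.37333′

0° 41.450′ N, 40° 17.373′ E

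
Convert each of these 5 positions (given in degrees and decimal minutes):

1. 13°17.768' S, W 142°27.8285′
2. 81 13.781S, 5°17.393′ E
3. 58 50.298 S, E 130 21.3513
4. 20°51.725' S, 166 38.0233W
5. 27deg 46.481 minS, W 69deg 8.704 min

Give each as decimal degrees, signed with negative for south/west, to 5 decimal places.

Point 1:
  Latitude: 13 + 17.768/60 = 13.296133
  S → negative
  Longitude: 142 + 27.8285/60 = 142.463808
  W ⇒ negate
Point 2:
  φ: 81 + 13.781/60 = 81.229683
  S → negative
  Longitude: 17.393′ = 0.289883°; total 5.289883
  E ⇒ keep positive
Point 3:
  φ: 58 + 50.298/60 = 58.838300
  S ⇒ negate
  Longitude: 130 + 21.3513/60 = 130.355855
  E → positive
Point 4:
  φ: 20 + 51.725/60 = 20.862083
  hemisphere S, so the sign is −
  Longitude: 166 + 38.0233/60 = 166.633722
  W → negative
Point 5:
  Lat: 46.481′ = 0.774683°; total 27.774683
  S → negative
  λ: 69 + 8.704/60 = 69.145067
  W ⇒ negate

1. -13.29613, -142.46381
2. -81.22968, 5.28988
3. -58.83830, 130.35586
4. -20.86208, -166.63372
5. -27.77468, -69.14507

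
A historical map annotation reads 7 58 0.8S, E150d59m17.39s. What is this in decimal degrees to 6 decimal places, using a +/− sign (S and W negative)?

-7.966889, 150.988164

Lat: 7° + 58/60 + 0.8/3600 = 7 + 0.966667 + 0.000222 = 7.9668889
S ⇒ negate
Lon: 59′ + 17.39″ = 59.28983′; 150 + 59.28983/60 = 150.9881639
E ⇒ keep positive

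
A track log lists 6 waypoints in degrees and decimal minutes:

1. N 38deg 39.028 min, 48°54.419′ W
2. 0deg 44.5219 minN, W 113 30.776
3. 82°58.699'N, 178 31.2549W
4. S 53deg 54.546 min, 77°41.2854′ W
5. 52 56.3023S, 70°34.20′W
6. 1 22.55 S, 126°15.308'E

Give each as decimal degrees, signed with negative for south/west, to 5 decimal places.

1. 38.65047, -48.90698
2. 0.74203, -113.51293
3. 82.97832, -178.52092
4. -53.90910, -77.68809
5. -52.93837, -70.57000
6. -1.37583, 126.25513

Point 1:
  Latitude: 38 + 39.028/60 = 38.650467
  N ⇒ keep positive
  Longitude: 48 + 54.419/60 = 48.906983
  hemisphere W, so the sign is −
Point 2:
  Lat: 44.5219′ = 0.742032°; total 0.742032
  N → positive
  λ: 30.776′ = 0.512933°; total 113.512933
  W ⇒ negate
Point 3:
  Latitude: 58.699′ = 0.978317°; total 82.978317
  N ⇒ keep positive
  Longitude: 178 + 31.2549/60 = 178.520915
  W ⇒ negate
Point 4:
  Latitude: 53 + 54.546/60 = 53.909100
  S ⇒ negate
  Longitude: 77 + 41.2854/60 = 77.688090
  hemisphere W, so the sign is −
Point 5:
  Latitude: 56.3023′ = 0.938372°; total 52.938372
  hemisphere S, so the sign is −
  λ: 70 + 34.2/60 = 70.570000
  W ⇒ negate
Point 6:
  Latitude: 22.55′ = 0.375833°; total 1.375833
  S → negative
  λ: 15.308′ = 0.255133°; total 126.255133
  E ⇒ keep positive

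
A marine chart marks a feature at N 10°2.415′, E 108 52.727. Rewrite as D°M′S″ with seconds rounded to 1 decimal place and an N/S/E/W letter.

Latitude: 2.41500′ → 2′ and 0.41500 × 60 = 24.900″
Longitude: fractional minutes 0.72700 × 60 = 43.620″

10°02′24.9″ N, 108°52′43.6″ E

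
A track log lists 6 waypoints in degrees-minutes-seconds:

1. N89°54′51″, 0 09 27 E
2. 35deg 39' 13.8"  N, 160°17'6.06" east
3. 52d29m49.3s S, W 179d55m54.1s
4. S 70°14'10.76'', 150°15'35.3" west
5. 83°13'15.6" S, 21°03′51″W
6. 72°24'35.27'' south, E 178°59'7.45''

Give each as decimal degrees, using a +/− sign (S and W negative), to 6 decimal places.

Point 1:
  φ: 89 + 54/60 + 51/3600 = 89.9141667
  N ⇒ keep positive
  Longitude: 0 + 9/60 + 27/3600 = 0.1575000
  E ⇒ keep positive
Point 2:
  Latitude: 39′ + 13.8″ = 39.23000′; 35 + 39.23000/60 = 35.6538333
  N ⇒ keep positive
  Lon: 160° + 17/60 + 6.06/3600 = 160 + 0.283333 + 0.001683 = 160.2850167
  E ⇒ keep positive
Point 3:
  Latitude: 52° + 29/60 + 49.3/3600 = 52 + 0.483333 + 0.013694 = 52.4970278
  S → negative
  Longitude: 55′ + 54.1″ = 55.90167′; 179 + 55.90167/60 = 179.9316944
  W → negative
Point 4:
  Latitude: 70° + 14/60 + 10.76/3600 = 70 + 0.233333 + 0.002989 = 70.2363222
  S ⇒ negate
  λ: 15′ + 35.3″ = 15.58833′; 150 + 15.58833/60 = 150.2598056
  W → negative
Point 5:
  Lat: 13′ + 15.6″ = 13.26000′; 83 + 13.26000/60 = 83.2210000
  hemisphere S, so the sign is −
  λ: 3′ + 51″ = 3.85000′; 21 + 3.85000/60 = 21.0641667
  W ⇒ negate
Point 6:
  Latitude: 24′ + 35.27″ = 24.58783′; 72 + 24.58783/60 = 72.4097972
  S ⇒ negate
  Longitude: 178 + 59/60 + 7.45/3600 = 178.9854028
  E ⇒ keep positive

1. 89.914167, 0.157500
2. 35.653833, 160.285017
3. -52.497028, -179.931694
4. -70.236322, -150.259806
5. -83.221000, -21.064167
6. -72.409797, 178.985403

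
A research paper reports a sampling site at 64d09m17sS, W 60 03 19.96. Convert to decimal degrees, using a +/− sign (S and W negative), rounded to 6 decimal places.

Latitude: 9′ + 17″ = 9.28333′; 64 + 9.28333/60 = 64.1547222
hemisphere S, so the sign is −
Longitude: 60° + 3/60 + 19.96/3600 = 60 + 0.050000 + 0.005544 = 60.0555444
W ⇒ negate

-64.154722, -60.055544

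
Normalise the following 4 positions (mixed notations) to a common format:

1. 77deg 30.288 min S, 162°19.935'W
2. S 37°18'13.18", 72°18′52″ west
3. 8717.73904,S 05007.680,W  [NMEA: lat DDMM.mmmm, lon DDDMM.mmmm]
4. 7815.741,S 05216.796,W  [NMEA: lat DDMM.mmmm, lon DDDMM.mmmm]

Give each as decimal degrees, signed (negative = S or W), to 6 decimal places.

Point 1:
  Lat: 30.288′ = 0.504800°; total 77.5048000
  hemisphere S, so the sign is −
  Longitude: 162 + 19.935/60 = 162.3322500
  W ⇒ negate
Point 2:
  Latitude: 37 + 18/60 + 13.18/3600 = 37.3036611
  S ⇒ negate
  λ: 18′ + 52″ = 18.86667′; 72 + 18.86667/60 = 72.3144444
  W → negative
Point 3:
  Latitude: split at 2 digits → 87° and 17.73904′; 87 + 17.73904/60 = 87.2956507
  S ⇒ negate
  λ: degrees = first 3 digits = 50, minutes = 7.68; 50 + 7.68/60 = 50.1280000
  W → negative
Point 4:
  Latitude: degrees = first 2 digits = 78, minutes = 15.741; 78 + 15.741/60 = 78.2623500
  hemisphere S, so the sign is −
  Lon: split at 3 digits → 052° and 16.796′; 52 + 16.796/60 = 52.2799333
  W → negative

1. -77.504800, -162.332250
2. -37.303661, -72.314444
3. -87.295651, -50.128000
4. -78.262350, -52.279933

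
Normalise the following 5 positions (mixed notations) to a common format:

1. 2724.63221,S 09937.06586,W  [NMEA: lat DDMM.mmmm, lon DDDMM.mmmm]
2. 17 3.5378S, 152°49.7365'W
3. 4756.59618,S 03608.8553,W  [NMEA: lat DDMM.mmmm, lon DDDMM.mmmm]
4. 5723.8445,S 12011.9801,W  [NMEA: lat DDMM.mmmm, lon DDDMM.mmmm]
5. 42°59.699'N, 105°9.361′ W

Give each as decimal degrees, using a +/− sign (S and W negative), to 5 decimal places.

1. -27.41054, -99.61776
2. -17.05896, -152.82894
3. -47.94327, -36.14759
4. -57.39741, -120.19967
5. 42.99498, -105.15602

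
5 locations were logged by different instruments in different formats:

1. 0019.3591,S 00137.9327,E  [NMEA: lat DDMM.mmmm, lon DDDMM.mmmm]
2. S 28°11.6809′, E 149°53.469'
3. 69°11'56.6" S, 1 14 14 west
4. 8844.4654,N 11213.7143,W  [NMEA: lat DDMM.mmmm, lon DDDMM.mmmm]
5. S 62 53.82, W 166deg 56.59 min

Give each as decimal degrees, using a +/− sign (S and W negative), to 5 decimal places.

Point 1:
  Lat: split at 2 digits → 00° and 19.3591′; 0 + 19.3591/60 = 0.322652
  hemisphere S, so the sign is −
  Longitude: split at 3 digits → 001° and 37.9327′; 1 + 37.9327/60 = 1.632212
  E ⇒ keep positive
Point 2:
  Latitude: 11.6809′ = 0.194682°; total 28.194682
  S → negative
  λ: 53.469′ = 0.891150°; total 149.891150
  E ⇒ keep positive
Point 3:
  φ: 69 + 11/60 + 56.6/3600 = 69.199056
  S ⇒ negate
  Lon: 1° + 14/60 + 14/3600 = 1 + 0.233333 + 0.003889 = 1.237222
  W ⇒ negate
Point 4:
  Latitude: degrees = first 2 digits = 88, minutes = 44.4654; 88 + 44.4654/60 = 88.741090
  N → positive
  Lon: split at 3 digits → 112° and 13.7143′; 112 + 13.7143/60 = 112.228572
  W ⇒ negate
Point 5:
  Lat: 53.82′ = 0.897000°; total 62.897000
  S → negative
  λ: 166 + 56.59/60 = 166.943167
  W → negative

1. -0.32265, 1.63221
2. -28.19468, 149.89115
3. -69.19906, -1.23722
4. 88.74109, -112.22857
5. -62.89700, -166.94317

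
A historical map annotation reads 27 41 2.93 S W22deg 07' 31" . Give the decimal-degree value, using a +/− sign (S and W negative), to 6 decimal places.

φ: 27° + 41/60 + 2.93/3600 = 27 + 0.683333 + 0.000814 = 27.6841472
hemisphere S, so the sign is −
Longitude: 22° + 7/60 + 31/3600 = 22 + 0.116667 + 0.008611 = 22.1252778
hemisphere W, so the sign is −

-27.684147, -22.125278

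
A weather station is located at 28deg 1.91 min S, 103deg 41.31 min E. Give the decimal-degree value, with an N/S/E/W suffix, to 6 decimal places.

φ: 1.91′ = 0.031833°; total 28.0318333
Lon: 103 + 41.31/60 = 103.6885000

28.031833° S, 103.688500° E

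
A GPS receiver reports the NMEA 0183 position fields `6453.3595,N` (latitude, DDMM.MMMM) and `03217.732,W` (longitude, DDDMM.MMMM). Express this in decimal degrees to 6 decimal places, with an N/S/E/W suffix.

64.889325° N, 32.295533° W

Lat: degrees = first 2 digits = 64, minutes = 53.3595; 64 + 53.3595/60 = 64.8893250
λ: split at 3 digits → 032° and 17.732′; 32 + 17.732/60 = 32.2955333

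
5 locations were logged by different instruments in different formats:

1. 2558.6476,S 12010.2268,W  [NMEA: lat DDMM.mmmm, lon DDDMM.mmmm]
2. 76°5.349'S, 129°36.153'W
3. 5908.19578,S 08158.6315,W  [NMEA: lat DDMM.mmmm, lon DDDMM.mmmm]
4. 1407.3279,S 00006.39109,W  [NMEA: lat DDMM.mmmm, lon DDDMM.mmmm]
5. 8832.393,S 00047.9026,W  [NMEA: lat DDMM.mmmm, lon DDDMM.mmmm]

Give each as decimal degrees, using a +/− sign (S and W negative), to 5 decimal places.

Point 1:
  φ: degrees = first 2 digits = 25, minutes = 58.6476; 25 + 58.6476/60 = 25.977460
  S → negative
  λ: degrees = first 3 digits = 120, minutes = 10.2268; 120 + 10.2268/60 = 120.170447
  hemisphere W, so the sign is −
Point 2:
  Lat: 5.349′ = 0.089150°; total 76.089150
  S → negative
  λ: 129 + 36.153/60 = 129.602550
  hemisphere W, so the sign is −
Point 3:
  Latitude: split at 2 digits → 59° and 8.19578′; 59 + 8.19578/60 = 59.136596
  hemisphere S, so the sign is −
  Lon: degrees = first 3 digits = 81, minutes = 58.6315; 81 + 58.6315/60 = 81.977192
  W ⇒ negate
Point 4:
  φ: degrees = first 2 digits = 14, minutes = 7.3279; 14 + 7.3279/60 = 14.122132
  S ⇒ negate
  λ: split at 3 digits → 000° and 6.39109′; 0 + 6.39109/60 = 0.106518
  W → negative
Point 5:
  Latitude: degrees = first 2 digits = 88, minutes = 32.393; 88 + 32.393/60 = 88.539883
  S → negative
  Longitude: degrees = first 3 digits = 0, minutes = 47.9026; 0 + 47.9026/60 = 0.798377
  W → negative

1. -25.97746, -120.17045
2. -76.08915, -129.60255
3. -59.13660, -81.97719
4. -14.12213, -0.10652
5. -88.53988, -0.79838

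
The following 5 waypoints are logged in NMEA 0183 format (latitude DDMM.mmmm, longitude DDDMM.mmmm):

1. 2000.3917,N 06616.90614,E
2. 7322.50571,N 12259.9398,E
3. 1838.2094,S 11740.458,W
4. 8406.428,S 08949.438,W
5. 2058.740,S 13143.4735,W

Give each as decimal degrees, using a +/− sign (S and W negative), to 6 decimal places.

1. 20.006528, 66.281769
2. 73.375095, 122.998997
3. -18.636823, -117.674300
4. -84.107133, -89.823967
5. -20.979000, -131.724558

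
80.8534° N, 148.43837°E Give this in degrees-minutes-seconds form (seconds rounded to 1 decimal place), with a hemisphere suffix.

80°51′12.2″ N, 148°26′18.1″ E

φ: 0.853400° → 51.20400′; 0.20400 × 60 = 12.240″
Lon: 0.438370° → 26.30220′; 0.30220 × 60 = 18.132″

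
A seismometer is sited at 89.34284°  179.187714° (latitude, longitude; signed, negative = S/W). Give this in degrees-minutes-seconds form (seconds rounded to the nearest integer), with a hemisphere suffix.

89°20′34″ N, 179°11′16″ E

Latitude: 0.342840 × 60 = 20.57040′ → 20′, remainder × 60 = 34.22″
Longitude: 0.187714 × 60 = 11.26284′ → 11′, remainder × 60 = 15.77″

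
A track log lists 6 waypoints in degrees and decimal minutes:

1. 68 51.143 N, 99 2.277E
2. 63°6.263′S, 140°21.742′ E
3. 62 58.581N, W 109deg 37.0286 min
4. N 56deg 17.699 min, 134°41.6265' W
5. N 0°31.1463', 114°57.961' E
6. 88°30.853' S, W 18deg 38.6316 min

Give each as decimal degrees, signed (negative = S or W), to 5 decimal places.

Point 1:
  Latitude: 68 + 51.143/60 = 68.852383
  N ⇒ keep positive
  λ: 2.277′ = 0.037950°; total 99.037950
  E → positive
Point 2:
  Latitude: 63 + 6.263/60 = 63.104383
  S → negative
  λ: 140 + 21.742/60 = 140.362367
  E ⇒ keep positive
Point 3:
  Latitude: 58.581′ = 0.976350°; total 62.976350
  N → positive
  Lon: 109 + 37.0286/60 = 109.617143
  W ⇒ negate
Point 4:
  φ: 17.699′ = 0.294983°; total 56.294983
  N → positive
  Lon: 134 + 41.6265/60 = 134.693775
  W → negative
Point 5:
  φ: 0 + 31.1463/60 = 0.519105
  N ⇒ keep positive
  Longitude: 114 + 57.961/60 = 114.966017
  E ⇒ keep positive
Point 6:
  φ: 88 + 30.853/60 = 88.514217
  S ⇒ negate
  Lon: 18 + 38.6316/60 = 18.643860
  W → negative

1. 68.85238, 99.03795
2. -63.10438, 140.36237
3. 62.97635, -109.61714
4. 56.29498, -134.69378
5. 0.51911, 114.96602
6. -88.51422, -18.64386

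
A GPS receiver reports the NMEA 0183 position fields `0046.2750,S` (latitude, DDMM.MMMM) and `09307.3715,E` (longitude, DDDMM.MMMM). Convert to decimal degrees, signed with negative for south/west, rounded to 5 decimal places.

Lat: degrees = first 2 digits = 0, minutes = 46.275; 0 + 46.275/60 = 0.771250
hemisphere S, so the sign is −
Lon: degrees = first 3 digits = 93, minutes = 7.3715; 93 + 7.3715/60 = 93.122858
E → positive

-0.77125, 93.12286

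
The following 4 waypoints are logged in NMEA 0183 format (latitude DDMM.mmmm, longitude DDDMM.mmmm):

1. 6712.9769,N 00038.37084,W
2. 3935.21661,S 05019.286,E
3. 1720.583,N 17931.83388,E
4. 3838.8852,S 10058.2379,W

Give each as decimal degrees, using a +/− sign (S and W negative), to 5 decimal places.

Point 1:
  Latitude: degrees = first 2 digits = 67, minutes = 12.9769; 67 + 12.9769/60 = 67.216282
  N ⇒ keep positive
  Lon: degrees = first 3 digits = 0, minutes = 38.37084; 0 + 38.37084/60 = 0.639514
  hemisphere W, so the sign is −
Point 2:
  φ: degrees = first 2 digits = 39, minutes = 35.21661; 39 + 35.21661/60 = 39.586944
  S → negative
  λ: degrees = first 3 digits = 50, minutes = 19.286; 50 + 19.286/60 = 50.321433
  E ⇒ keep positive
Point 3:
  Lat: split at 2 digits → 17° and 20.583′; 17 + 20.583/60 = 17.343050
  N → positive
  Longitude: split at 3 digits → 179° and 31.83388′; 179 + 31.83388/60 = 179.530565
  E ⇒ keep positive
Point 4:
  Latitude: degrees = first 2 digits = 38, minutes = 38.8852; 38 + 38.8852/60 = 38.648087
  S ⇒ negate
  λ: split at 3 digits → 100° and 58.2379′; 100 + 58.2379/60 = 100.970632
  W ⇒ negate

1. 67.21628, -0.63951
2. -39.58694, 50.32143
3. 17.34305, 179.53056
4. -38.64809, -100.97063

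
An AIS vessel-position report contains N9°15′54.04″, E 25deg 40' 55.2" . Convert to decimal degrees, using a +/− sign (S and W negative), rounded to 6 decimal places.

9.265011, 25.682000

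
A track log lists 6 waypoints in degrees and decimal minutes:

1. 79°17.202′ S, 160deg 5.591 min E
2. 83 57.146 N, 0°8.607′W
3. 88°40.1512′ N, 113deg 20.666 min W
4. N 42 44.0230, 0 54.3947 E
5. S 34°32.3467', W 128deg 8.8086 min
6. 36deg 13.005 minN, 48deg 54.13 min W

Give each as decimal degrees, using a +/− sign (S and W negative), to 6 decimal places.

Point 1:
  φ: 17.202′ = 0.286700°; total 79.2867000
  S ⇒ negate
  Longitude: 5.591′ = 0.093183°; total 160.0931833
  E ⇒ keep positive
Point 2:
  φ: 57.146′ = 0.952433°; total 83.9524333
  N → positive
  Lon: 0 + 8.607/60 = 0.1434500
  hemisphere W, so the sign is −
Point 3:
  φ: 88 + 40.1512/60 = 88.6691867
  N → positive
  λ: 113 + 20.666/60 = 113.3444333
  hemisphere W, so the sign is −
Point 4:
  Latitude: 44.023′ = 0.733717°; total 42.7337167
  N ⇒ keep positive
  λ: 0 + 54.3947/60 = 0.9065783
  E → positive
Point 5:
  Lat: 32.3467′ = 0.539112°; total 34.5391117
  hemisphere S, so the sign is −
  Lon: 8.8086′ = 0.146810°; total 128.1468100
  hemisphere W, so the sign is −
Point 6:
  Lat: 36 + 13.005/60 = 36.2167500
  N ⇒ keep positive
  Lon: 54.13′ = 0.902167°; total 48.9021667
  W ⇒ negate

1. -79.286700, 160.093183
2. 83.952433, -0.143450
3. 88.669187, -113.344433
4. 42.733717, 0.906578
5. -34.539112, -128.146810
6. 36.216750, -48.902167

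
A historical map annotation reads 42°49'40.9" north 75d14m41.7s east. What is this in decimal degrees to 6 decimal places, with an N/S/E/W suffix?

42.828028° N, 75.244917° E

Latitude: 49′ + 40.9″ = 49.68167′; 42 + 49.68167/60 = 42.8280278
Lon: 75 + 14/60 + 41.7/3600 = 75.2449167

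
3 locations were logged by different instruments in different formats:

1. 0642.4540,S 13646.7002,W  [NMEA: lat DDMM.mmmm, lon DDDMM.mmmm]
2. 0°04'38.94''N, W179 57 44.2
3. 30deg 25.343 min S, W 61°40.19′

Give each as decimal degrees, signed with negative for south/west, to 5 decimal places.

Point 1:
  φ: split at 2 digits → 06° and 42.454′; 6 + 42.454/60 = 6.707567
  S → negative
  Lon: degrees = first 3 digits = 136, minutes = 46.7002; 136 + 46.7002/60 = 136.778337
  hemisphere W, so the sign is −
Point 2:
  Latitude: 0 + 4/60 + 38.94/3600 = 0.077483
  N → positive
  λ: 179 + 57/60 + 44.2/3600 = 179.962278
  W → negative
Point 3:
  φ: 30 + 25.343/60 = 30.422383
  hemisphere S, so the sign is −
  λ: 40.19′ = 0.669833°; total 61.669833
  hemisphere W, so the sign is −

1. -6.70757, -136.77834
2. 0.07748, -179.96228
3. -30.42238, -61.66983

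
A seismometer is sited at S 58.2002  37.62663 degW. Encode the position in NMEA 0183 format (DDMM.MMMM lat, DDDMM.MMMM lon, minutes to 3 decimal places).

Lat: minutes = (58.200200 − 58) × 60 = 12.01200
Longitude: minutes = (37.626630 − 37) × 60 = 37.59780

5812.012,S / 03737.598,W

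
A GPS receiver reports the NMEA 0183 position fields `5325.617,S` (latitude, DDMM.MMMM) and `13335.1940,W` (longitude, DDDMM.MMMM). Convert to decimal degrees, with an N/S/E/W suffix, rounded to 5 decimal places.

53.42695° S, 133.58657° W

Lat: split at 2 digits → 53° and 25.617′; 53 + 25.617/60 = 53.426950
Longitude: degrees = first 3 digits = 133, minutes = 35.194; 133 + 35.194/60 = 133.586567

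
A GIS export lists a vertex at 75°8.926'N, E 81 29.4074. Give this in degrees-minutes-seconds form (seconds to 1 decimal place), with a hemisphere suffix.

Latitude: 8.92600′ → 8′ and 0.92600 × 60 = 55.560″
Lon: 29.40740′ → 29′ and 0.40740 × 60 = 24.444″

75°08′55.6″ N, 81°29′24.4″ E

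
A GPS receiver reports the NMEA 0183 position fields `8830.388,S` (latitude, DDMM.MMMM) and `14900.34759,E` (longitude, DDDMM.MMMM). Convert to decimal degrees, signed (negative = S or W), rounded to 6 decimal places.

φ: degrees = first 2 digits = 88, minutes = 30.388; 88 + 30.388/60 = 88.5064667
S ⇒ negate
Lon: degrees = first 3 digits = 149, minutes = 0.34759; 149 + 0.34759/60 = 149.0057932
E ⇒ keep positive

-88.506467, 149.005793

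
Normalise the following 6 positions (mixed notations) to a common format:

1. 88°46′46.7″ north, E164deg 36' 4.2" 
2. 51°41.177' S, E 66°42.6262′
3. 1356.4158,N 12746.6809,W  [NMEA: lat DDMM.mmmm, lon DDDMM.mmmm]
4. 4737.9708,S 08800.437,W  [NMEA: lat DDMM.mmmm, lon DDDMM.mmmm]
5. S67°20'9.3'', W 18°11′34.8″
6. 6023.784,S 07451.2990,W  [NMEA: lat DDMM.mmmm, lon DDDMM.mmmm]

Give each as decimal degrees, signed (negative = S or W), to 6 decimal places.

Point 1:
  φ: 88° + 46/60 + 46.7/3600 = 88 + 0.766667 + 0.012972 = 88.7796389
  N ⇒ keep positive
  Lon: 36′ + 4.2″ = 36.07000′; 164 + 36.07000/60 = 164.6011667
  E ⇒ keep positive
Point 2:
  Lat: 41.177′ = 0.686283°; total 51.6862833
  S ⇒ negate
  Lon: 66 + 42.6262/60 = 66.7104367
  E → positive
Point 3:
  Lat: split at 2 digits → 13° and 56.4158′; 13 + 56.4158/60 = 13.9402633
  N → positive
  Longitude: split at 3 digits → 127° and 46.6809′; 127 + 46.6809/60 = 127.7780150
  W → negative
Point 4:
  φ: split at 2 digits → 47° and 37.9708′; 47 + 37.9708/60 = 47.6328467
  S ⇒ negate
  Longitude: degrees = first 3 digits = 88, minutes = 0.437; 88 + 0.437/60 = 88.0072833
  W → negative
Point 5:
  φ: 20′ + 9.3″ = 20.15500′; 67 + 20.15500/60 = 67.3359167
  S → negative
  Longitude: 11′ + 34.8″ = 11.58000′; 18 + 11.58000/60 = 18.1930000
  hemisphere W, so the sign is −
Point 6:
  Lat: split at 2 digits → 60° and 23.784′; 60 + 23.784/60 = 60.3964000
  S ⇒ negate
  Longitude: degrees = first 3 digits = 74, minutes = 51.299; 74 + 51.299/60 = 74.8549833
  W → negative

1. 88.779639, 164.601167
2. -51.686283, 66.710437
3. 13.940263, -127.778015
4. -47.632847, -88.007283
5. -67.335917, -18.193000
6. -60.396400, -74.854983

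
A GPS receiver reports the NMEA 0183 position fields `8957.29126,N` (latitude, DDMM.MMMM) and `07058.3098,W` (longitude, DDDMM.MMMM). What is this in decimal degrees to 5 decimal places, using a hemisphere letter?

Lat: degrees = first 2 digits = 89, minutes = 57.29126; 89 + 57.29126/60 = 89.954854
Longitude: split at 3 digits → 070° and 58.3098′; 70 + 58.3098/60 = 70.971830

89.95485° N, 70.97183° W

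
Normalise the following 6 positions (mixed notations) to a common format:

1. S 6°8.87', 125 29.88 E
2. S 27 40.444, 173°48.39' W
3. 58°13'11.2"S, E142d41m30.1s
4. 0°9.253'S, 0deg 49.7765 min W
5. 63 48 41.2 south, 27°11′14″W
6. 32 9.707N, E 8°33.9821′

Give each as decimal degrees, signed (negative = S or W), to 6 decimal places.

1. -6.147833, 125.498000
2. -27.674067, -173.806500
3. -58.219778, 142.691694
4. -0.154217, -0.829608
5. -63.811444, -27.187222
6. 32.161783, 8.566368

Point 1:
  Lat: 8.87′ = 0.147833°; total 6.1478333
  hemisphere S, so the sign is −
  Longitude: 125 + 29.88/60 = 125.4980000
  E → positive
Point 2:
  Lat: 27 + 40.444/60 = 27.6740667
  S → negative
  Lon: 48.39′ = 0.806500°; total 173.8065000
  W ⇒ negate
Point 3:
  Latitude: 58 + 13/60 + 11.2/3600 = 58.2197778
  S ⇒ negate
  λ: 142 + 41/60 + 30.1/3600 = 142.6916944
  E ⇒ keep positive
Point 4:
  φ: 9.253′ = 0.154217°; total 0.1542167
  S ⇒ negate
  Lon: 49.7765′ = 0.829608°; total 0.8296083
  W → negative
Point 5:
  Lat: 63 + 48/60 + 41.2/3600 = 63.8114444
  S → negative
  λ: 27 + 11/60 + 14/3600 = 27.1872222
  W ⇒ negate
Point 6:
  Lat: 32 + 9.707/60 = 32.1617833
  N ⇒ keep positive
  λ: 8 + 33.9821/60 = 8.5663683
  E → positive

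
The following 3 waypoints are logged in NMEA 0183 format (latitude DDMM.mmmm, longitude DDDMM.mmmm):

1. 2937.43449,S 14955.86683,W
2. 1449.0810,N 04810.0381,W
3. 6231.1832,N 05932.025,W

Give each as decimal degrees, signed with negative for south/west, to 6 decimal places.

1. -29.623908, -149.931114
2. 14.818017, -48.167302
3. 62.519720, -59.533750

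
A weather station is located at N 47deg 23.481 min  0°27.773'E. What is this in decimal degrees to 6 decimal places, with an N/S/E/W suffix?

47.391350° N, 0.462883° E

Lat: 23.481′ = 0.391350°; total 47.3913500
Lon: 0 + 27.773/60 = 0.4628833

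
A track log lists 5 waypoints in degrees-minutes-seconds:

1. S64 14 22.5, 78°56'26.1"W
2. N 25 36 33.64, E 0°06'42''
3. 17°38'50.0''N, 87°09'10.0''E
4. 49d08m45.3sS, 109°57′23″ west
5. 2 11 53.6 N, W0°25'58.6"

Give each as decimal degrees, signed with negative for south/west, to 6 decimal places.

Point 1:
  Latitude: 64° + 14/60 + 22.5/3600 = 64 + 0.233333 + 0.006250 = 64.2395833
  hemisphere S, so the sign is −
  Longitude: 78° + 56/60 + 26.1/3600 = 78 + 0.933333 + 0.007250 = 78.9405833
  W → negative
Point 2:
  φ: 25 + 36/60 + 33.64/3600 = 25.6093444
  N → positive
  Longitude: 0 + 6/60 + 42/3600 = 0.1116667
  E → positive
Point 3:
  Lat: 38′ + 50″ = 38.83333′; 17 + 38.83333/60 = 17.6472222
  N → positive
  λ: 87 + 9/60 + 10/3600 = 87.1527778
  E ⇒ keep positive
Point 4:
  Latitude: 8′ + 45.3″ = 8.75500′; 49 + 8.75500/60 = 49.1459167
  hemisphere S, so the sign is −
  Longitude: 57′ + 23″ = 57.38333′; 109 + 57.38333/60 = 109.9563889
  W → negative
Point 5:
  Latitude: 11′ + 53.6″ = 11.89333′; 2 + 11.89333/60 = 2.1982222
  N ⇒ keep positive
  λ: 0 + 25/60 + 58.6/3600 = 0.4329444
  W ⇒ negate

1. -64.239583, -78.940583
2. 25.609344, 0.111667
3. 17.647222, 87.152778
4. -49.145917, -109.956389
5. 2.198222, -0.432944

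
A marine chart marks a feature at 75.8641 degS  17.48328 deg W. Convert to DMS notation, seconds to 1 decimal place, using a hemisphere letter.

75°51′50.8″ S, 17°28′59.8″ W

Lat: 0.864100° → 51.84600′; 0.84600 × 60 = 50.760″
λ: 0.483280° → 28.99680′; 0.99680 × 60 = 59.808″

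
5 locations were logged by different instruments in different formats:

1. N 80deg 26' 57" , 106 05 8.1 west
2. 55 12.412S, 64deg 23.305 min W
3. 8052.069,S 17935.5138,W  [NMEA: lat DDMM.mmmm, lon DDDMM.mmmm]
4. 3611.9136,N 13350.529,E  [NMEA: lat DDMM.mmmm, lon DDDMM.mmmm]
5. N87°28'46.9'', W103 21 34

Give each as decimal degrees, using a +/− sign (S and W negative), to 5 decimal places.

Point 1:
  φ: 26′ + 57″ = 26.95000′; 80 + 26.95000/60 = 80.449167
  N → positive
  Longitude: 5′ + 8.1″ = 5.13500′; 106 + 5.13500/60 = 106.085583
  hemisphere W, so the sign is −
Point 2:
  Latitude: 12.412′ = 0.206867°; total 55.206867
  S ⇒ negate
  Longitude: 23.305′ = 0.388417°; total 64.388417
  hemisphere W, so the sign is −
Point 3:
  Latitude: degrees = first 2 digits = 80, minutes = 52.069; 80 + 52.069/60 = 80.867817
  S → negative
  λ: degrees = first 3 digits = 179, minutes = 35.5138; 179 + 35.5138/60 = 179.591897
  W ⇒ negate
Point 4:
  Lat: degrees = first 2 digits = 36, minutes = 11.9136; 36 + 11.9136/60 = 36.198560
  N ⇒ keep positive
  λ: degrees = first 3 digits = 133, minutes = 50.529; 133 + 50.529/60 = 133.842150
  E ⇒ keep positive
Point 5:
  φ: 28′ + 46.9″ = 28.78167′; 87 + 28.78167/60 = 87.479694
  N → positive
  λ: 103° + 21/60 + 34/3600 = 103 + 0.350000 + 0.009444 = 103.359444
  W ⇒ negate

1. 80.44917, -106.08558
2. -55.20687, -64.38842
3. -80.86782, -179.59190
4. 36.19856, 133.84215
5. 87.47969, -103.35944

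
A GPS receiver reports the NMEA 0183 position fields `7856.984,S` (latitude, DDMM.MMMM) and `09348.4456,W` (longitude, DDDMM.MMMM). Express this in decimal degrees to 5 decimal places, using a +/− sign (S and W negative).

φ: degrees = first 2 digits = 78, minutes = 56.984; 78 + 56.984/60 = 78.949733
hemisphere S, so the sign is −
Lon: split at 3 digits → 093° and 48.4456′; 93 + 48.4456/60 = 93.807427
hemisphere W, so the sign is −

-78.94973, -93.80743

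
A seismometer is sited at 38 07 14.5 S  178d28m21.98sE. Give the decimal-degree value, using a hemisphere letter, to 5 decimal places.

φ: 38 + 7/60 + 14.5/3600 = 38.120694
Lon: 178° + 28/60 + 21.98/3600 = 178 + 0.466667 + 0.006106 = 178.472772

38.12069° S, 178.47277° E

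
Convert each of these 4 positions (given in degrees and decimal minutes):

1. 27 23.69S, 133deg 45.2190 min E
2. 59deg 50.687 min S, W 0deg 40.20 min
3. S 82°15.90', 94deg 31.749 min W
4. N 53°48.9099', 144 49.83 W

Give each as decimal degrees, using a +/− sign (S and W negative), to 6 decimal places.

1. -27.394833, 133.753650
2. -59.844783, -0.670000
3. -82.265000, -94.529150
4. 53.815165, -144.830500

Point 1:
  Latitude: 27 + 23.69/60 = 27.3948333
  S ⇒ negate
  Lon: 45.219′ = 0.753650°; total 133.7536500
  E → positive
Point 2:
  Lat: 50.687′ = 0.844783°; total 59.8447833
  S ⇒ negate
  Lon: 0 + 40.2/60 = 0.6700000
  W → negative
Point 3:
  Lat: 82 + 15.9/60 = 82.2650000
  S ⇒ negate
  Lon: 31.749′ = 0.529150°; total 94.5291500
  W → negative
Point 4:
  Lat: 48.9099′ = 0.815165°; total 53.8151650
  N → positive
  λ: 144 + 49.83/60 = 144.8305000
  hemisphere W, so the sign is −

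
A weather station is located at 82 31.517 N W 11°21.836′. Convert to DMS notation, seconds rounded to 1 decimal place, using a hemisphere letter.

82°31′31.0″ N, 11°21′50.2″ W

Latitude: fractional minutes 0.51700 × 60 = 31.020″
λ: fractional minutes 0.83600 × 60 = 50.160″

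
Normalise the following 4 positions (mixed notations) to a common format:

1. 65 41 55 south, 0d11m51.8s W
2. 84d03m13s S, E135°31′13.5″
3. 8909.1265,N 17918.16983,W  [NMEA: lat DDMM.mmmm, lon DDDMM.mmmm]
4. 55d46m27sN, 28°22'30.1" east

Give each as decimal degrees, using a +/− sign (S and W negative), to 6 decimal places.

Point 1:
  Lat: 65° + 41/60 + 55/3600 = 65 + 0.683333 + 0.015278 = 65.6986111
  S ⇒ negate
  λ: 11′ + 51.8″ = 11.86333′; 0 + 11.86333/60 = 0.1977222
  hemisphere W, so the sign is −
Point 2:
  Lat: 84 + 3/60 + 13/3600 = 84.0536111
  hemisphere S, so the sign is −
  λ: 135° + 31/60 + 13.5/3600 = 135 + 0.516667 + 0.003750 = 135.5204167
  E ⇒ keep positive
Point 3:
  Lat: split at 2 digits → 89° and 9.1265′; 89 + 9.1265/60 = 89.1521083
  N ⇒ keep positive
  Longitude: split at 3 digits → 179° and 18.16983′; 179 + 18.16983/60 = 179.3028305
  hemisphere W, so the sign is −
Point 4:
  φ: 55 + 46/60 + 27/3600 = 55.7741667
  N ⇒ keep positive
  Longitude: 28° + 22/60 + 30.1/3600 = 28 + 0.366667 + 0.008361 = 28.3750278
  E → positive

1. -65.698611, -0.197722
2. -84.053611, 135.520417
3. 89.152108, -179.302831
4. 55.774167, 28.375028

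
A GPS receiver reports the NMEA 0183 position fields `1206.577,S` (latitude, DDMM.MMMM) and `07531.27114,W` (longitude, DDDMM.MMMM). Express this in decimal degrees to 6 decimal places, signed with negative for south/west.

-12.109617, -75.521186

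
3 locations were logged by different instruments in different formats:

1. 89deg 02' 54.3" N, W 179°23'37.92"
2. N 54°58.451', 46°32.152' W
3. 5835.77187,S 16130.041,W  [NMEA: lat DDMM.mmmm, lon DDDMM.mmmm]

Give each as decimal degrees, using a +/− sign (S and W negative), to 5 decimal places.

1. 89.04842, -179.39387
2. 54.97418, -46.53587
3. -58.59620, -161.50068

Point 1:
  φ: 2′ + 54.3″ = 2.90500′; 89 + 2.90500/60 = 89.048417
  N ⇒ keep positive
  Longitude: 179° + 23/60 + 37.92/3600 = 179 + 0.383333 + 0.010533 = 179.393867
  W ⇒ negate
Point 2:
  φ: 54 + 58.451/60 = 54.974183
  N → positive
  Lon: 46 + 32.152/60 = 46.535867
  W → negative
Point 3:
  φ: split at 2 digits → 58° and 35.77187′; 58 + 35.77187/60 = 58.596198
  S → negative
  Longitude: degrees = first 3 digits = 161, minutes = 30.041; 161 + 30.041/60 = 161.500683
  W → negative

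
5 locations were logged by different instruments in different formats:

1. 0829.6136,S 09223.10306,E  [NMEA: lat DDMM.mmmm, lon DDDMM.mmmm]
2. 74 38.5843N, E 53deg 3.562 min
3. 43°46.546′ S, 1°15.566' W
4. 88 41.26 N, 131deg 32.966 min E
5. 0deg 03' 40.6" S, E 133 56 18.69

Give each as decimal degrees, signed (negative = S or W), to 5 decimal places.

Point 1:
  Lat: degrees = first 2 digits = 8, minutes = 29.6136; 8 + 29.6136/60 = 8.493560
  hemisphere S, so the sign is −
  λ: degrees = first 3 digits = 92, minutes = 23.10306; 92 + 23.10306/60 = 92.385051
  E ⇒ keep positive
Point 2:
  Lat: 74 + 38.5843/60 = 74.643072
  N ⇒ keep positive
  λ: 53 + 3.562/60 = 53.059367
  E → positive
Point 3:
  Latitude: 46.546′ = 0.775767°; total 43.775767
  S ⇒ negate
  Longitude: 15.566′ = 0.259433°; total 1.259433
  W ⇒ negate
Point 4:
  Latitude: 88 + 41.26/60 = 88.687667
  N ⇒ keep positive
  λ: 131 + 32.966/60 = 131.549433
  E ⇒ keep positive
Point 5:
  Latitude: 0° + 3/60 + 40.6/3600 = 0 + 0.050000 + 0.011278 = 0.061278
  S → negative
  Longitude: 56′ + 18.69″ = 56.31150′; 133 + 56.31150/60 = 133.938525
  E ⇒ keep positive

1. -8.49356, 92.38505
2. 74.64307, 53.05937
3. -43.77577, -1.25943
4. 88.68767, 131.54943
5. -0.06128, 133.93853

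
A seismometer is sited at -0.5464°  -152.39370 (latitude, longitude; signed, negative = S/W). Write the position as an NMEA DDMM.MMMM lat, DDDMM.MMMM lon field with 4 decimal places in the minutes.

0032.7840,S / 15223.6220,W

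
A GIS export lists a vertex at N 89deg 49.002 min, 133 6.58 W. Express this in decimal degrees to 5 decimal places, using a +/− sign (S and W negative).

89.81670, -133.10967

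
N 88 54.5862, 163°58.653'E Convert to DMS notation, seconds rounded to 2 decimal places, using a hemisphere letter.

88°54′35.17″ N, 163°58′39.18″ E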